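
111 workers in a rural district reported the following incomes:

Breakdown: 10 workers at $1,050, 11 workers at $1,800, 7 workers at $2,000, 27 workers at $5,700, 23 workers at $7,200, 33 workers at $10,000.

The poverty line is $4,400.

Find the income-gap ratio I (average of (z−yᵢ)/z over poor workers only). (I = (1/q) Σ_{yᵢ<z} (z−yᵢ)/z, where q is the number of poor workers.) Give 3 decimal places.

0.640

Below z: 10×$1,050, 11×$1,800, 7×$2,000 (q = 28 of N = 111).
Relative gaps: 0.7614 (×10), 0.5909 (×11), 0.5455 (×7); sum = 17.931818.
The income-gap ratio divides by q (the poor only): 17.931818 / 28 = 0.640.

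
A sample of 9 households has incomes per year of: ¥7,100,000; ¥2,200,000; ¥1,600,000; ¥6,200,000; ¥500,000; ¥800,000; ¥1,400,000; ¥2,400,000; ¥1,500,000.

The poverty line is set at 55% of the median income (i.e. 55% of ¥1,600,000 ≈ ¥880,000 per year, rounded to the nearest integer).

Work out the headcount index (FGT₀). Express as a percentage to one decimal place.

22.2%

2 of the 9 households have income below ¥880,000.
H = 2/9 = 22.2%.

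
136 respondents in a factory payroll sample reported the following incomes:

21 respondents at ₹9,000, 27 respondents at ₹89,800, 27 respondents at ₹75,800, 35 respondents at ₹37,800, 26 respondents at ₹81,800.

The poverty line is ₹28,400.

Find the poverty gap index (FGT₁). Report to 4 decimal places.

Below the line: 21×₹9,000 (q = 21 of N = 136).
Shortfall ratios: (28400−9000)/28400 = 0.6831 (×21).
Σ = 14.345070. Dividing by the full population N = 136 gives P₁ = 0.1055.

0.1055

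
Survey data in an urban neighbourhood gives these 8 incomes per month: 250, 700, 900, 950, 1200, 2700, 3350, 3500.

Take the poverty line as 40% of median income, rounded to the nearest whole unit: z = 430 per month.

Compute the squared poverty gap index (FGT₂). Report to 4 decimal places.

0.0219

Below z: 250 (q = 1 of N = 8).
Shortfall ratios: (430−250)/430 = 0.4186.
Squared: 0.1752.
Sum = 0.175230; P₂ = 0.175230 / 8 = 0.0219.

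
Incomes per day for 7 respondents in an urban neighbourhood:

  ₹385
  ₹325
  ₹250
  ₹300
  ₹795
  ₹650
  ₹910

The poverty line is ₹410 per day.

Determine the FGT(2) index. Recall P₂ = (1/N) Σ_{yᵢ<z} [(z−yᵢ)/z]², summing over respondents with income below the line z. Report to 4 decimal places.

Poor units: ₹250, ₹300, ₹325, ₹385 (q = 4 of N = 7).
Gap ratios (z−y)/z: (410−250)/410 = 0.3902; (410−300)/410 = 0.2683; (410−325)/410 = 0.2073; (410−385)/410 = 0.0610.
Squared: 0.1523; 0.0720; 0.0430; 0.0037.
Sum = 0.270970; P₂ = 0.270970 / 7 = 0.0387.

0.0387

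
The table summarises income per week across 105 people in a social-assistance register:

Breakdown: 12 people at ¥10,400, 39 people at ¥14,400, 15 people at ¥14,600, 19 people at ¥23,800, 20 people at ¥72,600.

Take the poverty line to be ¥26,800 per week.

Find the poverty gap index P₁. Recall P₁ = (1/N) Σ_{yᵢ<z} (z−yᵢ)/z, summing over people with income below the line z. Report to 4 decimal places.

0.3271

Incomes under z: 12×¥10,400, 39×¥14,400, 15×¥14,600, 19×¥23,800 (q = 85 of N = 105).
Gap ratios (z−y)/z: (26800−10400)/26800 = 0.6119 (×12); (26800−14400)/26800 = 0.4627 (×39); (26800−14600)/26800 = 0.4552 (×15); (26800−23800)/26800 = 0.1119 (×19).
Σ = 34.343284. Dividing by the full population N = 105 gives P₁ = 0.3271.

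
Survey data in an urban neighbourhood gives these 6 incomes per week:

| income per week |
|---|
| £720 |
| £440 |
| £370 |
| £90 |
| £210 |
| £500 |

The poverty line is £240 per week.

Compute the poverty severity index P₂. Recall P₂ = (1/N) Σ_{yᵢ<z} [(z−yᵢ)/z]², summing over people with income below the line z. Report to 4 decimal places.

Below z: £90, £210 (q = 2 of N = 6).
Shortfall ratios: (240−90)/240 = 0.6250; (240−210)/240 = 0.1250.
Squared: 0.3906; 0.0156.
Sum = 0.406250; P₂ = 0.406250 / 6 = 0.0677.

0.0677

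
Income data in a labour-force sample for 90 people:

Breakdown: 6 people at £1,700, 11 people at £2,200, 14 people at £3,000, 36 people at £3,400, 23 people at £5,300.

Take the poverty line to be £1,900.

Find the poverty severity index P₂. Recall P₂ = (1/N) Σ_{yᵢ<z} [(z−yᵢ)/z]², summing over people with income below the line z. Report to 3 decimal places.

Incomes under z: 6×£1,700 (q = 6 of N = 90).
Shortfall ratios: (1900−1700)/1900 = 0.1053 (×6).
Squared: 0.0111 (×6).
Sum = 0.066482; P₂ = 0.066482 / 90 = 0.001.

0.001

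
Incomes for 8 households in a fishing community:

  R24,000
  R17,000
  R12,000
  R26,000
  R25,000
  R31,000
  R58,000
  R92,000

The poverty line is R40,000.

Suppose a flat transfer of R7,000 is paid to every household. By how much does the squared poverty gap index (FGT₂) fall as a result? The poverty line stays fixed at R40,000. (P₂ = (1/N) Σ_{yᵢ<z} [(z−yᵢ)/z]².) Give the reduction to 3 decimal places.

0.092

Before: below the line — R12,000, R17,000, R24,000, R25,000, R26,000, R31,000; squared poverty gap index (FGT₂) = 0.16180.
After the R7,000 transfer: below the line — R19,000, R24,000, R31,000, R32,000, R33,000, R38,000; squared poverty gap index (FGT₂) = 0.06992.
Reduction = 0.16180 − 0.06992 = 0.092.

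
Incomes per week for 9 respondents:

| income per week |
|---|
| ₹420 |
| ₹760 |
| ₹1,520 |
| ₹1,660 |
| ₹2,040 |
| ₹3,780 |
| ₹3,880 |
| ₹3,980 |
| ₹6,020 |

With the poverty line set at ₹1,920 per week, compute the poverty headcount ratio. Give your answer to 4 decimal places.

0.4444

4 of the 9 respondents have income below ₹1,920.
H = 4/9 = 0.4444.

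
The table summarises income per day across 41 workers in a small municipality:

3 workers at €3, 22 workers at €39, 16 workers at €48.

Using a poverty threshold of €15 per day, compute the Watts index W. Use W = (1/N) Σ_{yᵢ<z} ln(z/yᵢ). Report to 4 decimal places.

0.1178

Poor units: 3×€3 (q = 3 of N = 41).
ln(z/y) terms: ln(15/3) = 1.6094 (×3).
W = 4.828314 / 41 = 0.1178.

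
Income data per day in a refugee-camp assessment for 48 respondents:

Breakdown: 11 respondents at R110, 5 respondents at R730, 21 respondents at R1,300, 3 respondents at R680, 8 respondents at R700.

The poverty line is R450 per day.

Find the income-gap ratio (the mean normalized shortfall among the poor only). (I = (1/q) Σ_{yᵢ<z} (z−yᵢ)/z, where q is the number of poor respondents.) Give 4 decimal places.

0.7556

Below the line: 11×R110 (q = 11 of N = 48).
Relative gaps: 0.7556 (×11); sum = 8.311111.
The income-gap ratio divides by q (the poor only): 8.311111 / 11 = 0.7556.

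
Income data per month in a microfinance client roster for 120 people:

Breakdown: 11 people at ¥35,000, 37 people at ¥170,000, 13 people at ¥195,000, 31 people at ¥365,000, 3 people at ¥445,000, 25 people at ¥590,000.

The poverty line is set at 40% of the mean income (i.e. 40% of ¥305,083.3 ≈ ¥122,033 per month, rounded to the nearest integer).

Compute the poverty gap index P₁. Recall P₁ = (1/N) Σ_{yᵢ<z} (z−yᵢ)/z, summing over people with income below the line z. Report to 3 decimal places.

Incomes under z: 11×¥35,000 (q = 11 of N = 120).
Shortfall ratios: (122033−35000)/122033 = 0.7132 (×11).
Sum of shortfalls = 7.845116; P₁ averages over all N: 7.845116 / 120 = 0.065.

0.065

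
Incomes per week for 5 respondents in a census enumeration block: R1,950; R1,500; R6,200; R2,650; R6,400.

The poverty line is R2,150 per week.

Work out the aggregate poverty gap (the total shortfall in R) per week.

Below z: R1,500, R1,950 (q = 2 of N = 5).
Individual gaps: 2150−1500 = 650; 2150−1950 = 200.
Aggregate gap = R850.

R850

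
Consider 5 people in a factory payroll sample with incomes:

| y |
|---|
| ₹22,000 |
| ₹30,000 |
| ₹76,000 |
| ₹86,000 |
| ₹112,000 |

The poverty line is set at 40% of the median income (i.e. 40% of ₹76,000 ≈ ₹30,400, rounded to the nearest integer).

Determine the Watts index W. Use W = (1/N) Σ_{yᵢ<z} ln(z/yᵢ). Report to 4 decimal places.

0.0673

Below z: ₹22,000, ₹30,000 (q = 2 of N = 5).
Log gaps: ln(30400/22000) = 0.3234; ln(30400/30000) = 0.0132.
W = 0.336645 / 5 = 0.0673.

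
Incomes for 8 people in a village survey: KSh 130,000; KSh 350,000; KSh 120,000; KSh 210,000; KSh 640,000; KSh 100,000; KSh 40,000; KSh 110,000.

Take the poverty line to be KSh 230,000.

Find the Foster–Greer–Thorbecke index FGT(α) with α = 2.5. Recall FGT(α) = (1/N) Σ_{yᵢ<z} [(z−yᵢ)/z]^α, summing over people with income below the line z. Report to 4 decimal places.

0.1678

Incomes under z: KSh 40,000, KSh 100,000, KSh 110,000, KSh 120,000, KSh 130,000, KSh 210,000 (q = 6 of N = 8).
Relative gaps: (230000−40000)/230000 = 0.8261; (230000−100000)/230000 = 0.5652; (230000−110000)/230000 = 0.5217; (230000−120000)/230000 = 0.4783; (230000−130000)/230000 = 0.4348; (230000−210000)/230000 = 0.0870.
Raised to α = 2.5: 0.62025; 0.24018; 0.19662; 0.15818; 0.12465; 0.00223.
Sum = 1.342111; FGT(2.5) = 1.342111 / 8 = 0.1678.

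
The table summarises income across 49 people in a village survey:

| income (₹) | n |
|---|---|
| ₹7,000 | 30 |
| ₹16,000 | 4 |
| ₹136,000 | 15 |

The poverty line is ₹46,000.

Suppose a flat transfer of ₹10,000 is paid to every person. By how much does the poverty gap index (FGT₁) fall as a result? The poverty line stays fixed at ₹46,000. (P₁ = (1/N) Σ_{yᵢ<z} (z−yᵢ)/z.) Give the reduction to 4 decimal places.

0.1508

Before: below the line — 30×₹7,000, 4×₹16,000; poverty gap index (FGT₁) = 0.572316.
After the ₹10,000 transfer: below the line — 30×₹17,000, 4×₹26,000; poverty gap index (FGT₁) = 0.421473.
Reduction = 0.572316 − 0.421473 = 0.1508.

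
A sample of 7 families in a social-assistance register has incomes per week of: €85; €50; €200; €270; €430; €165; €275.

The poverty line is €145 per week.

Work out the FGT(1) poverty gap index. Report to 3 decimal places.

0.153

Incomes under z: €50, €85 (q = 2 of N = 7).
Relative gaps: (145−50)/145 = 0.6552; (145−85)/145 = 0.4138.
Sum of shortfalls = 1.068966; P₁ averages over all N: 1.068966 / 7 = 0.153.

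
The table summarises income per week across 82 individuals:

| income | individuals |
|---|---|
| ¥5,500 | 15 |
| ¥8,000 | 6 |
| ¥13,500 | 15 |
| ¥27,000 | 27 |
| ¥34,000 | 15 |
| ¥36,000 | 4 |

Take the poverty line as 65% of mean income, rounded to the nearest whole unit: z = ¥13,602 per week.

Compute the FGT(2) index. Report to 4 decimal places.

0.0773

Incomes under z: 15×¥5,500, 6×¥8,000, 15×¥13,500 (q = 36 of N = 82).
Relative gaps: (13602−5500)/13602 = 0.5956 (×15); (13602−8000)/13602 = 0.4119 (×6); (13602−13500)/13602 = 0.0075 (×15).
Squared: 0.3548 (×15); 0.1696 (×6); 0.0001 (×15).
Sum = 6.340515; P₂ = 6.340515 / 82 = 0.0773.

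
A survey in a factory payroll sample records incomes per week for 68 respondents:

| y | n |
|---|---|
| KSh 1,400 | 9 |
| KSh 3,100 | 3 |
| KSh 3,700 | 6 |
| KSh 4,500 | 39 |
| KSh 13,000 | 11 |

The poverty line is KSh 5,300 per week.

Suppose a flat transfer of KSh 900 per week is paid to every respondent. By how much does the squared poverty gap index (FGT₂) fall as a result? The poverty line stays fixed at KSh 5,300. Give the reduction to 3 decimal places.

0.054

Before: below the line — 9×KSh 1,400, 3×KSh 3,100, 6×KSh 3,700, 39×KSh 4,500; squared poverty gap index (FGT₂) = 0.10038.
After the KSh 900 transfer: below the line — 9×KSh 2,300, 3×KSh 4,000, 6×KSh 4,600; squared poverty gap index (FGT₂) = 0.04660.
Reduction = 0.10038 − 0.04660 = 0.054.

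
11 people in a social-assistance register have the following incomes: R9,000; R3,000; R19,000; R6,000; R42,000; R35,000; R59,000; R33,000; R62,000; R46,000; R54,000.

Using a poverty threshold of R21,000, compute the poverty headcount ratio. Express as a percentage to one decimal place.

4 of the 11 people have income below R21,000.
H = 4/11 = 36.4%.

36.4%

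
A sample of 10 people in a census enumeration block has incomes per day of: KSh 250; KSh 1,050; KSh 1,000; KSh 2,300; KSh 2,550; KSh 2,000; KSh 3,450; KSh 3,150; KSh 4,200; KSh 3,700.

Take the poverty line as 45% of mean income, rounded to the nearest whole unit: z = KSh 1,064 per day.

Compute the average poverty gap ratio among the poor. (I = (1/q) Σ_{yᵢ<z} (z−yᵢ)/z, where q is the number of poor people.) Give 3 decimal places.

0.279

Below z: KSh 250, KSh 1,000, KSh 1,050 (q = 3 of N = 10).
Shortfall ratios (z−y)/z: 0.7650, 0.0602, 0.0132; sum = 0.838346.
The income-gap ratio divides by q (the poor only): 0.838346 / 3 = 0.279.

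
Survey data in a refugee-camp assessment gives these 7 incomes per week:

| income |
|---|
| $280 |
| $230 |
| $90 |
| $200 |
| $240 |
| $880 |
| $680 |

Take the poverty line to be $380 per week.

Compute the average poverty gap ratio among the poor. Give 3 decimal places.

0.453

Incomes under z: $90, $200, $230, $240, $280 (q = 5 of N = 7).
Shortfall ratios (z−y)/z: 0.7632, 0.4737, 0.3947, 0.3684, 0.2632; sum = 2.263158.
The income-gap ratio divides by q (the poor only): 2.263158 / 5 = 0.453.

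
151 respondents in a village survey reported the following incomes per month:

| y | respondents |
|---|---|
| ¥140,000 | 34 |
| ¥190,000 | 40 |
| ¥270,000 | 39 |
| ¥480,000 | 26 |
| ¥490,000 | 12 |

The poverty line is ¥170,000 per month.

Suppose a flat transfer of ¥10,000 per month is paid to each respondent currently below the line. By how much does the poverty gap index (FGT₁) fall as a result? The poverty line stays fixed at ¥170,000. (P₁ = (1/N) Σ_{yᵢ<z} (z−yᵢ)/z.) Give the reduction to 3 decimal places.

0.013

Before: below the line — 34×¥140,000; poverty gap index (FGT₁) = 0.03974.
After the ¥10,000 transfer: below the line — 34×¥150,000; poverty gap index (FGT₁) = 0.02649.
Reduction = 0.03974 − 0.02649 = 0.013.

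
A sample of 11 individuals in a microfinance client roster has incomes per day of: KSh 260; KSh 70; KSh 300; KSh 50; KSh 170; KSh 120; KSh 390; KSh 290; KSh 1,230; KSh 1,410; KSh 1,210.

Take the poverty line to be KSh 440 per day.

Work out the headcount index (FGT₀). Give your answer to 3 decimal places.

8 of the 11 individuals have income below KSh 440.
H = 8/11 = 0.727.

0.727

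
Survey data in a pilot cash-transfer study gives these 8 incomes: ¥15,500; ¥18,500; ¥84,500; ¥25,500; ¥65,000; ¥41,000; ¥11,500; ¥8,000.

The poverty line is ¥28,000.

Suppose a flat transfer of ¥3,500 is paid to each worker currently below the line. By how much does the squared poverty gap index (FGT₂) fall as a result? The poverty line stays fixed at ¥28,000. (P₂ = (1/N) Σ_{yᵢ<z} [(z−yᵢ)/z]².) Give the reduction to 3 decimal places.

0.058

Before: below the line — ¥8,000, ¥11,500, ¥15,500, ¥18,500, ¥25,500; squared poverty gap index (FGT₂) = 0.14748.
After the ¥3,500 transfer: below the line — ¥11,500, ¥15,000, ¥19,000, ¥22,000; squared poverty gap index (FGT₂) = 0.08901.
Reduction = 0.14748 − 0.08901 = 0.058.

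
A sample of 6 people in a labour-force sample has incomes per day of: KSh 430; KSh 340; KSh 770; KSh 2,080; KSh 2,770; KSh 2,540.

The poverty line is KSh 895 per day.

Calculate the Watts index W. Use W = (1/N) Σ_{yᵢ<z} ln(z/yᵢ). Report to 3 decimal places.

Below the line: KSh 340, KSh 430, KSh 770 (q = 3 of N = 6).
Log shortfalls: ln(895/340) = 0.9679; ln(895/430) = 0.7330; ln(895/770) = 0.1504.
W = 1.851350 / 6 = 0.309.

0.309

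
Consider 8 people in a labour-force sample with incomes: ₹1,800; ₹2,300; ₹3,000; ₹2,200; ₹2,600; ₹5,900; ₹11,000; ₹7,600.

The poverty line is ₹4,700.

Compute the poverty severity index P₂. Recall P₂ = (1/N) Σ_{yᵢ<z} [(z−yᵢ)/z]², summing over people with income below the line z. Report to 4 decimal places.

Poor units: ₹1,800, ₹2,200, ₹2,300, ₹2,600, ₹3,000 (q = 5 of N = 8).
Gap ratios (z−y)/z: (4700−1800)/4700 = 0.6170; (4700−2200)/4700 = 0.5319; (4700−2300)/4700 = 0.5106; (4700−2600)/4700 = 0.4468; (4700−3000)/4700 = 0.3617.
Squared: 0.3807; 0.2829; 0.2608; 0.1996; 0.1308.
Sum = 1.254866; P₂ = 1.254866 / 8 = 0.1569.

0.1569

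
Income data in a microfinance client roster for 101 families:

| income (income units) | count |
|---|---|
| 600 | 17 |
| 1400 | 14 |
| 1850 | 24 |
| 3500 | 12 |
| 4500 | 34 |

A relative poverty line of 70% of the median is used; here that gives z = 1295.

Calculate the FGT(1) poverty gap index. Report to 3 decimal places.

Below z: 17×600 (q = 17 of N = 101).
Normalized shortfalls: (1295−600)/1295 = 0.5367 (×17).
Σ = 9.123552. Dividing by the full population N = 101 gives P₁ = 0.090.

0.090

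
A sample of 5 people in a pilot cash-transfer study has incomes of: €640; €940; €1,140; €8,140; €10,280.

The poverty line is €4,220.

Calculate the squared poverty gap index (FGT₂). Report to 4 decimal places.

0.3713

Below the line: €640, €940, €1,140 (q = 3 of N = 5).
Relative gaps: (4220−640)/4220 = 0.8483; (4220−940)/4220 = 0.7773; (4220−1140)/4220 = 0.7299.
Squared: 0.7197; 0.6041; 0.5327.
Sum = 1.856495; P₂ = 1.856495 / 5 = 0.3713.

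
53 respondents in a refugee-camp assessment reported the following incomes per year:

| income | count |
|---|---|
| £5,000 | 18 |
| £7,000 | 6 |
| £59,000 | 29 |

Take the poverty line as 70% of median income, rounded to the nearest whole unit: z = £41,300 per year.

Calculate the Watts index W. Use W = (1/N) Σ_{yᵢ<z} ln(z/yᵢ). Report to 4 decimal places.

0.9180

Incomes under z: 18×£5,000, 6×£7,000 (q = 24 of N = 53).
Log shortfalls: ln(41300/5000) = 2.1114 (×18); ln(41300/7000) = 1.7750 (×6).
W = 48.655357 / 53 = 0.9180.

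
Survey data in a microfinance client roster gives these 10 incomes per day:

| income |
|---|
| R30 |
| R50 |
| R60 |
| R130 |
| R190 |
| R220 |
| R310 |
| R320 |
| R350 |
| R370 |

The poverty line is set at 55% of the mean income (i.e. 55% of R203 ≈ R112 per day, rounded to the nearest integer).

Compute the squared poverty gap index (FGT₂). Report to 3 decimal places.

Poor units: R30, R50, R60 (q = 3 of N = 10).
Relative gaps: (112−30)/112 = 0.7321; (112−50)/112 = 0.5536; (112−60)/112 = 0.4643.
Squared: 0.5360; 0.3064; 0.2156.
Sum = 1.058036; P₂ = 1.058036 / 10 = 0.106.

0.106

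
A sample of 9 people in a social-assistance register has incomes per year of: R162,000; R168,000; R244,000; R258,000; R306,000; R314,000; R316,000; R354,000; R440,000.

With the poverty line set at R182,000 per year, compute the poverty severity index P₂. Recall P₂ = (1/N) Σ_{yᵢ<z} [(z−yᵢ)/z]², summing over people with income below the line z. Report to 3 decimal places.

0.002

Below z: R162,000, R168,000 (q = 2 of N = 9).
Shortfall ratios: (182000−162000)/182000 = 0.1099; (182000−168000)/182000 = 0.0769.
Squared: 0.0121; 0.0059.
Sum = 0.017993; P₂ = 0.017993 / 9 = 0.002.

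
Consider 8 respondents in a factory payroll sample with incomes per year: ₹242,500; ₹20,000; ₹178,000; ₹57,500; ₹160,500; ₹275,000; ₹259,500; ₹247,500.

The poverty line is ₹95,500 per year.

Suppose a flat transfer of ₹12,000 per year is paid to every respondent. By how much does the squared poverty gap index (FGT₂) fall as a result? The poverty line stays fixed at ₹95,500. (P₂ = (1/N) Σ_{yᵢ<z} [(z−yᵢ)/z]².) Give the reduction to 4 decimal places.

Before: below the line — ₹20,000, ₹57,500; squared poverty gap index (FGT₂) = 0.097917.
After the ₹12,000 transfer: below the line — ₹32,000, ₹69,500; squared poverty gap index (FGT₂) = 0.064530.
Reduction = 0.097917 − 0.064530 = 0.0334.

0.0334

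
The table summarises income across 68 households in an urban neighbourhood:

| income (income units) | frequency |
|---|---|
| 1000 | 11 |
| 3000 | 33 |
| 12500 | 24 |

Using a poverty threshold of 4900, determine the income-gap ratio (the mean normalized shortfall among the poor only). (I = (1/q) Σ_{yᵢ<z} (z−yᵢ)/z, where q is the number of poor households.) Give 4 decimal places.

0.4898

Poor units: 11×1000, 33×3000 (q = 44 of N = 68).
Relative gaps: 0.7959 (×11), 0.3878 (×33); sum = 21.551020.
I averages over the q = 44 poor units only: 21.551020 / 44 = 0.4898.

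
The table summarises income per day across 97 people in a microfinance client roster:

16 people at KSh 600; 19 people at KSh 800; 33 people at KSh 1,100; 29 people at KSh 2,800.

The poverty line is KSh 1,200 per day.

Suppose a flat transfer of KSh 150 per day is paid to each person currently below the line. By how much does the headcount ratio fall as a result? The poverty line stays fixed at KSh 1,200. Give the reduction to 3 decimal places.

Before: below the line — 16×KSh 600, 19×KSh 800, 33×KSh 1,100; headcount ratio = 0.70103.
After the KSh 150 transfer: below the line — 16×KSh 750, 19×KSh 950; headcount ratio = 0.36082.
Reduction = 0.70103 − 0.36082 = 0.340.

0.340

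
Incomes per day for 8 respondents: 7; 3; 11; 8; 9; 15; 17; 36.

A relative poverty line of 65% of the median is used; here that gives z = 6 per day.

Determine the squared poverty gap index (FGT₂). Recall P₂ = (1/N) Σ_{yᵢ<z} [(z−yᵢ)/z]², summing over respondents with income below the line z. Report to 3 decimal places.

0.031

Below z: 3 (q = 1 of N = 8).
Relative gaps: (6−3)/6 = 0.5000.
Squared: 0.2500.
Sum = 0.250000; P₂ = 0.250000 / 8 = 0.031.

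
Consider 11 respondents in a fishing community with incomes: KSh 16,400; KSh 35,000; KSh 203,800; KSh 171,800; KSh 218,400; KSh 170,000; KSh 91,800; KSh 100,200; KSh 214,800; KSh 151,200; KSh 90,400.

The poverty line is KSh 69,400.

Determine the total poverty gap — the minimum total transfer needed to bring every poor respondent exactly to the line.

KSh 87,400

Poor units: KSh 16,400, KSh 35,000 (q = 2 of N = 11).
Individual gaps: 69400−16400 = 53000; 69400−35000 = 34400.
Aggregate gap = KSh 87,400.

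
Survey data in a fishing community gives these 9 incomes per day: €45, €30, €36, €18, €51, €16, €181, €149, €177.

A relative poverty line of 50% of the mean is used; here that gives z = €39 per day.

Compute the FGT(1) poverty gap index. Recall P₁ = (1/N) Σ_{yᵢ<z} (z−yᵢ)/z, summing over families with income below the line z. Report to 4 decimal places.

Below z: €16, €18, €30, €36 (q = 4 of N = 9).
Shortfall ratios: (39−16)/39 = 0.5897; (39−18)/39 = 0.5385; (39−30)/39 = 0.2308; (39−36)/39 = 0.0769.
Σ = 1.435897. Dividing by the full population N = 9 gives P₁ = 0.1595.

0.1595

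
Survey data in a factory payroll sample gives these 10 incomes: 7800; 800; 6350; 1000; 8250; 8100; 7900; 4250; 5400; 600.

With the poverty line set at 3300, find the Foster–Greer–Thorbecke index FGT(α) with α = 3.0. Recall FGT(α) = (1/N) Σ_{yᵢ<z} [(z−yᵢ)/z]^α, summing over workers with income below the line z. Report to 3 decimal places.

Below the line: 600, 800, 1000 (q = 3 of N = 10).
Relative gaps: (3300−600)/3300 = 0.8182; (3300−800)/3300 = 0.7576; (3300−1000)/3300 = 0.6970.
Raised to α = 3.0: 0.54771; 0.43479; 0.33856.
Sum = 1.321062; FGT(3.0) = 1.321062 / 10 = 0.132.

0.132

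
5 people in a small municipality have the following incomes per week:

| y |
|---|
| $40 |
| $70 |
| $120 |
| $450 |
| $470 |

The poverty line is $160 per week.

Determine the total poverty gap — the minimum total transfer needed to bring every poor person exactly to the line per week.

Below z: $40, $70, $120 (q = 3 of N = 5).
Individual gaps: 160−40 = 120; 160−70 = 90; 160−120 = 40.
Aggregate gap = $250.

$250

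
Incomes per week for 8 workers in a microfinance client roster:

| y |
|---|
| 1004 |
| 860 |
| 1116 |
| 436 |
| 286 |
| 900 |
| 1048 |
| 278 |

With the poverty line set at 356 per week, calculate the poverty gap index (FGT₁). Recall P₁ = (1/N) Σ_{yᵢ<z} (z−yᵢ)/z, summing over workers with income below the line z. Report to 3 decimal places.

Below z: 278, 286 (q = 2 of N = 8).
Gap ratios (z−y)/z: (356−278)/356 = 0.2191; (356−286)/356 = 0.1966.
Sum of shortfalls = 0.415730; P₁ averages over all N: 0.415730 / 8 = 0.052.

0.052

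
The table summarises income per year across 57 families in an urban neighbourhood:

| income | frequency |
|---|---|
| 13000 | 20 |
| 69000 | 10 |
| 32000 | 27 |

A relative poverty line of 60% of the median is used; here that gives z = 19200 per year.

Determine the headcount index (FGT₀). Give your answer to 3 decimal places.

0.351

20 of the 57 families have income below 19200.
H = 20/57 = 0.351.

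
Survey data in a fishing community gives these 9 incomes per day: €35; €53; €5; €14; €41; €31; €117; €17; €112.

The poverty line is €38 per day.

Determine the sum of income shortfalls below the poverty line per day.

€88

Below the line: €5, €14, €17, €31, €35 (q = 5 of N = 9).
Individual gaps: 38−5 = 33; 38−14 = 24; 38−17 = 21; 38−31 = 7; 38−35 = 3.
Aggregate gap = €88.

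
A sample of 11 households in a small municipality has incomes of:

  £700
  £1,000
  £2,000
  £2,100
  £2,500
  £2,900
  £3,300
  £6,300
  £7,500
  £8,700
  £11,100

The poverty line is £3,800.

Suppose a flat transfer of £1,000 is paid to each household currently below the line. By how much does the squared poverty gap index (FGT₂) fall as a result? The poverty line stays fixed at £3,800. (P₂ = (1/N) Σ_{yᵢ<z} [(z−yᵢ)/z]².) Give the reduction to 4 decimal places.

0.1099

Before: below the line — £700, £1,000, £2,000, £2,100, £2,500, £2,900, £3,300; squared poverty gap index (FGT₂) = 0.165764.
After the £1,000 transfer: below the line — £1,700, £2,000, £3,000, £3,100, £3,500; squared poverty gap index (FGT₂) = 0.055842.
Reduction = 0.165764 − 0.055842 = 0.1099.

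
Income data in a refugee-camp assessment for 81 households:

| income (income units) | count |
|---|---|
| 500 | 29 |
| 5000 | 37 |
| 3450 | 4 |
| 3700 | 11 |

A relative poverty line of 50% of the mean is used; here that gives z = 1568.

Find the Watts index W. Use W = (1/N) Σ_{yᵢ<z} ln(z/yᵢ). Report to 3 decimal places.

Poor units: 29×500 (q = 29 of N = 81).
ln(z/y) terms: ln(1568/500) = 1.1429 (×29).
W = 33.145495 / 81 = 0.409.

0.409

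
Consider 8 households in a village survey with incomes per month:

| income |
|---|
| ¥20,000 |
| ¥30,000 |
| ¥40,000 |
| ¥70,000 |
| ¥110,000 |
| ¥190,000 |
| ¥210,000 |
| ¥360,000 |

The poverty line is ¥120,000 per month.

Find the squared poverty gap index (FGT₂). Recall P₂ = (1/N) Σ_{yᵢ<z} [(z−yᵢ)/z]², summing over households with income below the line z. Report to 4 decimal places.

Below z: ¥20,000, ¥30,000, ¥40,000, ¥70,000, ¥110,000 (q = 5 of N = 8).
Shortfall ratios: (120000−20000)/120000 = 0.8333; (120000−30000)/120000 = 0.7500; (120000−40000)/120000 = 0.6667; (120000−70000)/120000 = 0.4167; (120000−110000)/120000 = 0.0833.
Squared: 0.6944; 0.5625; 0.4444; 0.1736; 0.0069.
Sum = 1.881944; P₂ = 1.881944 / 8 = 0.2352.

0.2352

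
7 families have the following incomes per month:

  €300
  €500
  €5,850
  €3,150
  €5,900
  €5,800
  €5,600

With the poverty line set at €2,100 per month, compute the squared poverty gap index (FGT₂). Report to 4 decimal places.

Below the line: €300, €500 (q = 2 of N = 7).
Gap ratios (z−y)/z: (2100−300)/2100 = 0.8571; (2100−500)/2100 = 0.7619.
Squared: 0.7347; 0.5805.
Sum = 1.315193; P₂ = 1.315193 / 7 = 0.1879.

0.1879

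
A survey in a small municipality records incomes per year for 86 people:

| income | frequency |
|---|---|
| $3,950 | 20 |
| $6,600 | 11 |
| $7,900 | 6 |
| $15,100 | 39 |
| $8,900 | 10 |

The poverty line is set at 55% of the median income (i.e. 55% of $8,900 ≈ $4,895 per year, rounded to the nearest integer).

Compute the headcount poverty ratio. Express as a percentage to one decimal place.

23.3%

20 of the 86 people have income below $4,895.
H = 20/86 = 23.3%.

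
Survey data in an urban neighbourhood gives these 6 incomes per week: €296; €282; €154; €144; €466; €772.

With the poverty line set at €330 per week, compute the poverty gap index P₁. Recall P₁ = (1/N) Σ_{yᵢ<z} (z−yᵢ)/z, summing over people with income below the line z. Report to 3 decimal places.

Incomes under z: €144, €154, €282, €296 (q = 4 of N = 6).
Shortfall ratios: (330−144)/330 = 0.5636; (330−154)/330 = 0.5333; (330−282)/330 = 0.1455; (330−296)/330 = 0.1030.
Sum of shortfalls = 1.345455; P₁ averages over all N: 1.345455 / 6 = 0.224.

0.224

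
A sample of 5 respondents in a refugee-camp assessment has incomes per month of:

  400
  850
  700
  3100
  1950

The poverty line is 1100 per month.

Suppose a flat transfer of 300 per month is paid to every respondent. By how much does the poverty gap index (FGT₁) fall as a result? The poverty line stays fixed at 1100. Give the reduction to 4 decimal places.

0.1545

Before: below the line — 400, 700, 850; poverty gap index (FGT₁) = 0.245455.
After the 300 transfer: below the line — 700, 1000; poverty gap index (FGT₁) = 0.090909.
Reduction = 0.245455 − 0.090909 = 0.1545.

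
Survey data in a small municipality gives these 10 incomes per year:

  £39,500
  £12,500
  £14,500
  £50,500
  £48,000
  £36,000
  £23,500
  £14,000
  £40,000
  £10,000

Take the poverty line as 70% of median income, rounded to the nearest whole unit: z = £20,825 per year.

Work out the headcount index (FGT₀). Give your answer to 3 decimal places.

0.400

4 of the 10 people have income below £20,825.
H = 4/10 = 0.400.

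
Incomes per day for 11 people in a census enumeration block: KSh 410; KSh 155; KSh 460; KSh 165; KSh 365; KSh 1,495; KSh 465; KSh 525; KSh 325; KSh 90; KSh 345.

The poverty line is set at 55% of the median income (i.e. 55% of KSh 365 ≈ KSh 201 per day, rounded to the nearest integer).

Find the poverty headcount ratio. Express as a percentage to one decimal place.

3 of the 11 people have income below KSh 201.
H = 3/11 = 27.3%.

27.3%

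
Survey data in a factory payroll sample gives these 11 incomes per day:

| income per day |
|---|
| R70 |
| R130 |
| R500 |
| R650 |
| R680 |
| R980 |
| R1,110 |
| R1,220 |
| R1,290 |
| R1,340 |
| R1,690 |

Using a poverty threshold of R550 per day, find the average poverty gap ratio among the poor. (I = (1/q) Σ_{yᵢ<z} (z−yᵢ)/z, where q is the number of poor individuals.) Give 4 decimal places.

Incomes under z: R70, R130, R500 (q = 3 of N = 11).
Shortfall ratios (z−y)/z: 0.8727, 0.7636, 0.0909; sum = 1.727273.
The income-gap ratio divides by q (the poor only): 1.727273 / 3 = 0.5758.

0.5758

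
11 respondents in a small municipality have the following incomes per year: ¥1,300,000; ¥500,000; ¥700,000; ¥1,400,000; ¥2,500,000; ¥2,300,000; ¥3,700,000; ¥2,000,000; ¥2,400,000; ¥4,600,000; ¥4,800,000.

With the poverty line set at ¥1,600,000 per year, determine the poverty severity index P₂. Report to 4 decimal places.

0.0763

Incomes under z: ¥500,000, ¥700,000, ¥1,300,000, ¥1,400,000 (q = 4 of N = 11).
Relative gaps: (1600000−500000)/1600000 = 0.6875; (1600000−700000)/1600000 = 0.5625; (1600000−1300000)/1600000 = 0.1875; (1600000−1400000)/1600000 = 0.1250.
Squared: 0.4727; 0.3164; 0.0352; 0.0156.
Sum = 0.839844; P₂ = 0.839844 / 11 = 0.0763.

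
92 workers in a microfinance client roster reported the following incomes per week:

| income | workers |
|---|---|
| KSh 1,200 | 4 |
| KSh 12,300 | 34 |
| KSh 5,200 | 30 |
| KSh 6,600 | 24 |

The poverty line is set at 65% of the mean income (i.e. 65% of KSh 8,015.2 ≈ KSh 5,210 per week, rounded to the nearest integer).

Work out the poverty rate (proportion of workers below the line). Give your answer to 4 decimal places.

34 of the 92 workers have income below KSh 5,210.
H = 34/92 = 0.3696.

0.3696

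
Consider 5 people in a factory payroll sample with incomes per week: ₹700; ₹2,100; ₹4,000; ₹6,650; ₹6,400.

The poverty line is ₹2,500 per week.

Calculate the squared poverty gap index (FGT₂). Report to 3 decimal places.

0.109

Poor units: ₹700, ₹2,100 (q = 2 of N = 5).
Gap ratios (z−y)/z: (2500−700)/2500 = 0.7200; (2500−2100)/2500 = 0.1600.
Squared: 0.5184; 0.0256.
Sum = 0.544000; P₂ = 0.544000 / 5 = 0.109.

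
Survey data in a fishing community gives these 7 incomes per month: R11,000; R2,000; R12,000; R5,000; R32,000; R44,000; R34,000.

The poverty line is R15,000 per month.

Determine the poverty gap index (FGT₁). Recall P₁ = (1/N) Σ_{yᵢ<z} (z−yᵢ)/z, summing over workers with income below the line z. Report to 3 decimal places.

Below z: R2,000, R5,000, R11,000, R12,000 (q = 4 of N = 7).
Normalized shortfalls: (15000−2000)/15000 = 0.8667; (15000−5000)/15000 = 0.6667; (15000−11000)/15000 = 0.2667; (15000−12000)/15000 = 0.2000.
Σ = 2.000000. Dividing by the full population N = 7 gives P₁ = 0.286.

0.286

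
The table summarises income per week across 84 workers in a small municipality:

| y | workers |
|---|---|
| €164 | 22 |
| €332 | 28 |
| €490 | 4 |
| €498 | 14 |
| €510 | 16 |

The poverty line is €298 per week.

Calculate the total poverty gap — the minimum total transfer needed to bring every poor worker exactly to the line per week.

Below the line: 22×€164 (q = 22 of N = 84).
Individual gaps: 22×(298−164) = 2948.
Aggregate gap = €2,948.

€2,948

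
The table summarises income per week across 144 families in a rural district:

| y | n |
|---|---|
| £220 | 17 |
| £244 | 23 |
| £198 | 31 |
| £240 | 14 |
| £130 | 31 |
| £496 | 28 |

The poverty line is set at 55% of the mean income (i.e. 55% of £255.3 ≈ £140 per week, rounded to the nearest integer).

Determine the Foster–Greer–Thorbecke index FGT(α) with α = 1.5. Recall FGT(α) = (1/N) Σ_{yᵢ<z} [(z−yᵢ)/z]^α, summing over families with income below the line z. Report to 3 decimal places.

0.004

Below the line: 31×£130 (q = 31 of N = 144).
Normalized shortfalls: (140−130)/140 = 0.0714 (×31).
Raised to α = 1.5: 0.01909 (×31).
Sum = 0.591793; FGT(1.5) = 0.591793 / 144 = 0.004.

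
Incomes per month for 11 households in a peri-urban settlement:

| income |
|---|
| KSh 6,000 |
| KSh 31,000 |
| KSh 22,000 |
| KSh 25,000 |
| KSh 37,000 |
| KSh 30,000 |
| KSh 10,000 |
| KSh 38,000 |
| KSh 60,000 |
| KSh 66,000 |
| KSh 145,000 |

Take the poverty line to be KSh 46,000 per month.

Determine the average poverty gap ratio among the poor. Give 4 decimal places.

Poor units: KSh 6,000, KSh 10,000, KSh 22,000, KSh 25,000, KSh 30,000, KSh 31,000, KSh 37,000, KSh 38,000 (q = 8 of N = 11).
Relative gaps: 0.8696, 0.7826, 0.5217, 0.4565, 0.3478, 0.3261, 0.1957, 0.1739; sum = 3.673913.
I averages over the q = 8 poor units only: 3.673913 / 8 = 0.4592.

0.4592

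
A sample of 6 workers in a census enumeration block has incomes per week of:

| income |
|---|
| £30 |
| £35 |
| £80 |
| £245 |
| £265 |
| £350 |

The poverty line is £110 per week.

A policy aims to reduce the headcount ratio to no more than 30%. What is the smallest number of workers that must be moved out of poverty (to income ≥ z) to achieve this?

2

3 of the 6 workers are poor, so H = 3/6 = 0.500.
A headcount ratio of at most 30% allows at most ⌊0.30 × 6⌋ = 1 poor workers.
So at least 3 − 1 = 2 must be lifted.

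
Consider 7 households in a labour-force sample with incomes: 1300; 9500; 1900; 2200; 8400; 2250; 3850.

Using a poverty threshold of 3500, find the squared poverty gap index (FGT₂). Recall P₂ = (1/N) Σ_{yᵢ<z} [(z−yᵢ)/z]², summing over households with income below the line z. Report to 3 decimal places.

0.124

Incomes under z: 1300, 1900, 2200, 2250 (q = 4 of N = 7).
Normalized shortfalls: (3500−1300)/3500 = 0.6286; (3500−1900)/3500 = 0.4571; (3500−2200)/3500 = 0.3714; (3500−2250)/3500 = 0.3571.
Squared: 0.3951; 0.2090; 0.1380; 0.1276.
Sum = 0.869592; P₂ = 0.869592 / 7 = 0.124.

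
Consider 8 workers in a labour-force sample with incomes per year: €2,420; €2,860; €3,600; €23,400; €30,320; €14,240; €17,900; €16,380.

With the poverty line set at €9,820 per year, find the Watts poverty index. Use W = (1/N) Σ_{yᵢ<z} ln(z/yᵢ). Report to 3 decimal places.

0.455

Incomes under z: €2,420, €2,860, €3,600 (q = 3 of N = 8).
ln(z/y) terms: ln(9820/2420) = 1.4007; ln(9820/2860) = 1.2336; ln(9820/3600) = 1.0035.
W = 3.637740 / 8 = 0.455.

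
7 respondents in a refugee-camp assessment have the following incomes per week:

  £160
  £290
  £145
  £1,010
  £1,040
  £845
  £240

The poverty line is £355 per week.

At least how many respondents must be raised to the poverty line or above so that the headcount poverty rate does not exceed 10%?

4

4 of the 7 respondents are poor, so H = 4/7 = 0.571.
A headcount ratio of at most 10% allows at most ⌊0.10 × 7⌋ = 0 poor respondents.
So at least 4 − 0 = 4 must be lifted.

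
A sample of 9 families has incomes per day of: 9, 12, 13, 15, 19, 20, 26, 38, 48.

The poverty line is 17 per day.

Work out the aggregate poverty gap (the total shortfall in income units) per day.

19

Incomes under z: 9, 12, 13, 15 (q = 4 of N = 9).
Individual gaps: 17−9 = 8; 17−12 = 5; 17−13 = 4; 17−15 = 2.
Aggregate gap = 19.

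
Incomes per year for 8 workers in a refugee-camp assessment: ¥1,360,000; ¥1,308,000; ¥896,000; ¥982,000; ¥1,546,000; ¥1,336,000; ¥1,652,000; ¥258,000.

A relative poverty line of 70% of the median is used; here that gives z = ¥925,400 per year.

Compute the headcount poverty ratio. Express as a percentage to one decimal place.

25.0%

2 of the 8 workers have income below ¥925,400.
H = 2/8 = 25.0%.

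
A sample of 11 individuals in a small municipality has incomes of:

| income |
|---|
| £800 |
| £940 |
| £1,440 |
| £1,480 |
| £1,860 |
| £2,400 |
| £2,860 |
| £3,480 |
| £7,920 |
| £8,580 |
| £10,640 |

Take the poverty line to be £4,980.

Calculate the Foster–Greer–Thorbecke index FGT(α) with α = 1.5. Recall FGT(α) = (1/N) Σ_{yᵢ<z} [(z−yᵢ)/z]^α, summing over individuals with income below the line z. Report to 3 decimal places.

0.364

Incomes under z: £800, £940, £1,440, £1,480, £1,860, £2,400, £2,860, £3,480 (q = 8 of N = 11).
Relative gaps: (4980−800)/4980 = 0.8394; (4980−940)/4980 = 0.8112; (4980−1440)/4980 = 0.7108; (4980−1480)/4980 = 0.7028; (4980−1860)/4980 = 0.6265; (4980−2400)/4980 = 0.5181; (4980−2860)/4980 = 0.4257; (4980−3480)/4980 = 0.3012.
Raised to α = 1.5: 0.76899; 0.73068; 0.59932; 0.58919; 0.49589; 0.37289; 0.27775; 0.16531.
Sum = 4.000036; FGT(1.5) = 4.000036 / 11 = 0.364.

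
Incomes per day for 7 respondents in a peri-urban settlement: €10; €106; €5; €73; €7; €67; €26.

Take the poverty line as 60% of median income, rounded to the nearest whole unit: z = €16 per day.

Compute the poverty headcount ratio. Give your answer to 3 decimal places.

3 of the 7 respondents have income below €16.
H = 3/7 = 0.429.

0.429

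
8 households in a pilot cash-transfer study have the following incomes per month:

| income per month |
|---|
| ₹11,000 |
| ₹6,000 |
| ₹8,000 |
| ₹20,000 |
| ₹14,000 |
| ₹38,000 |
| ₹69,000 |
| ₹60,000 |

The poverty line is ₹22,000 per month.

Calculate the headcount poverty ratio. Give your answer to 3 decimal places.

5 of the 8 households have income below ₹22,000.
H = 5/8 = 0.625.

0.625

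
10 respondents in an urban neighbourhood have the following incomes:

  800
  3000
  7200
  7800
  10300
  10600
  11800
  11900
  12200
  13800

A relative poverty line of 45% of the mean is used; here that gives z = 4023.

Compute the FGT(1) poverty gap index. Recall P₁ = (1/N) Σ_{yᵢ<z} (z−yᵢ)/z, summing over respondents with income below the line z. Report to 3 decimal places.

Below the line: 800, 3000 (q = 2 of N = 10).
Normalized shortfalls: (4023−800)/4023 = 0.8011; (4023−3000)/4023 = 0.2543.
Sum of shortfalls = 1.055431; P₁ averages over all N: 1.055431 / 10 = 0.106.

0.106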